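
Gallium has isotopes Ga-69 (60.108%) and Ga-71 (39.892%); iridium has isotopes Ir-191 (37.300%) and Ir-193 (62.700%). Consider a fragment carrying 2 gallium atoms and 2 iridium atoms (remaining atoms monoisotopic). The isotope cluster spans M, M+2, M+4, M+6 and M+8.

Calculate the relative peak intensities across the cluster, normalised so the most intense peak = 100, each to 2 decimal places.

12.94 : 60.67 : 100.00 : 67.69 : 16.10

Gallium pattern (n=2): 0.36129717 : 0.47956567 : 0.15913717
Iridium pattern (n=2): 0.139129 : 0.467742 : 0.393129
Convolve the two distributions (both contribute in 2-u steps):
  M: 0.36129717×0.139129 = 0.050267
  M+2: 0.36129717×0.467742 + 0.47956567×0.139129 = 0.235715
  M+4: 0.36129717×0.393129 + 0.47956567×0.467742 + 0.15913717×0.139129 = 0.388490
  M+6: 0.47956567×0.393129 + 0.15913717×0.467742 = 0.262966
  M+8: 0.15913717×0.393129 = 0.062561
Scale to base peak (0.388490) = 100: 12.94 : 60.67 : 100.00 : 67.69 : 16.10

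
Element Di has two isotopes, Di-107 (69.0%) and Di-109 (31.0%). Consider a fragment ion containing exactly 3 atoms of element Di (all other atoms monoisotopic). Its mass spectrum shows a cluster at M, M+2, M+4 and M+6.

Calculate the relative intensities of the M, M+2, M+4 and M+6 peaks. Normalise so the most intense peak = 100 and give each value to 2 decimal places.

74.19 : 100.00 : 44.93 : 6.73

The 3 Di atoms are independent, so intensities follow the terms of (0.690 + 0.310)^3.
P(M) = 0.690^3 = 0.328509
P(M+2) = 3 × 0.690^2 × 0.310^1 = 0.442773
P(M+4) = 3 × 0.690^1 × 0.310^2 = 0.198927
P(M+6) = 0.310^3 = 0.029791
The M+2 peak is largest (0.442773); scaling to 100 gives 74.19 : 100.00 : 44.93 : 6.73.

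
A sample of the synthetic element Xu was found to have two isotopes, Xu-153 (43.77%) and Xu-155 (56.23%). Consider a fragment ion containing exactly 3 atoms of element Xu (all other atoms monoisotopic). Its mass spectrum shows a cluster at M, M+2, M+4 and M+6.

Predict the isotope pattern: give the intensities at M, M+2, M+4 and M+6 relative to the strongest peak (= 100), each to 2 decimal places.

20.20 : 77.84 : 100.00 : 42.82

Each Xu atom is independently Xu-153 (p = 0.4377) or Xu-155 (q = 0.5623); the cluster is the binomial expansion (p + q)^3.
P(M) = 0.4377^3 = 0.083855
P(M+2) = 3 × 0.4377^2 × 0.5623^1 = 0.323178
P(M+4) = 3 × 0.4377^1 × 0.5623^2 = 0.415178
P(M+6) = 0.5623^3 = 0.177789
The M+4 peak is largest (0.415178); scaling to 100 gives 20.20 : 77.84 : 100.00 : 42.82.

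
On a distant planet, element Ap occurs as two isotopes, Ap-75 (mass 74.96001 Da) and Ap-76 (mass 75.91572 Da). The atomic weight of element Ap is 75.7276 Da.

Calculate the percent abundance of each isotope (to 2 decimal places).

Writing the weighted mean with unknown fraction x of Ap-75:
74.96001·x + 75.91572·(1 − x) = 75.7276
(74.96001 − 75.91572)·x = 75.7276 − 75.91572
x = -0.18812 / -0.95571 = 0.19684 → 19.68% Ap-75, 80.32% Ap-76.

Ap-75: 19.68%, Ap-76: 80.32%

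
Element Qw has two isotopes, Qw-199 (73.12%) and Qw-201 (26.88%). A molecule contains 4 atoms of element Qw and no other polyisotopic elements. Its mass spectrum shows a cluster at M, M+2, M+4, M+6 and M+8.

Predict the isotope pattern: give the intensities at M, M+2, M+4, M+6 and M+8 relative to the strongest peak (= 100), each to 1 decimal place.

Each Qw atom is independently Qw-199 (p = 0.7312) or Qw-201 (q = 0.2688); the cluster is the binomial expansion (p + q)^4.
P(M) = 0.7312^4 = 0.285854
P(M+2) = 4 × 0.7312^3 × 0.2688^1 = 0.420337
P(M+4) = 6 × 0.7312^2 × 0.2688^2 = 0.231783
P(M+6) = 4 × 0.7312^1 × 0.2688^3 = 0.056805
P(M+8) = 0.2688^4 = 0.005221
The M+2 peak is largest (0.420337); scaling to 100 gives 68.0 : 100.0 : 55.1 : 13.5 : 1.2.

68.0 : 100.0 : 55.1 : 13.5 : 1.2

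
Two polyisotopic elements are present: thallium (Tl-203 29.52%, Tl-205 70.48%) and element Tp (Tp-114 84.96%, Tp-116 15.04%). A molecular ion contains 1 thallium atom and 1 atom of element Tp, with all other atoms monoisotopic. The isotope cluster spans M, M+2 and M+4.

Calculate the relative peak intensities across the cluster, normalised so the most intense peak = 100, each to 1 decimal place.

Thallium pattern (n=1): 0.2952 : 0.7048
Element Tp pattern (n=1): 0.8496 : 0.1504
Convolve the two distributions (both contribute in 2-u steps):
  M: 0.2952×0.8496 = 0.250802
  M+2: 0.2952×0.1504 + 0.7048×0.8496 = 0.643196
  M+4: 0.7048×0.1504 = 0.106002
Scale to base peak (0.643196) = 100: 39.0 : 100.0 : 16.5

39.0 : 100.0 : 16.5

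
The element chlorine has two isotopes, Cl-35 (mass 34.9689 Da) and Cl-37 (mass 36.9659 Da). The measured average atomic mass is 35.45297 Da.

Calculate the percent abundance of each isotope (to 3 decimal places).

Writing the weighted mean with unknown fraction x of Cl-35:
34.9689·x + 36.9659·(1 − x) = 35.45297
(34.9689 − 36.9659)·x = 35.45297 − 36.9659
x = -1.51293 / -1.9970 = 0.75760 → 75.760% Cl-35, 24.240% Cl-37.

Cl-35: 75.760%, Cl-37: 24.240%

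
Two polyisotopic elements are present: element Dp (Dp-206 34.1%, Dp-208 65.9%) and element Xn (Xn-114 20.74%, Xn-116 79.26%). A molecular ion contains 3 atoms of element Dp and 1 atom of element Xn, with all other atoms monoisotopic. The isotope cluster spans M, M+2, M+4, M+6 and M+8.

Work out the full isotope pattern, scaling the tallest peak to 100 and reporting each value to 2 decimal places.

2.00 : 19.22 : 66.67 : 100.00 : 55.13

Element Dp pattern (n=3): 0.03965182 : 0.22988754 : 0.44426946 : 0.28619118
Element Xn pattern (n=1): 0.2074 : 0.7926
Convolve the two distributions (both contribute in 2-u steps):
  M: 0.03965182×0.2074 = 0.008224
  M+2: 0.03965182×0.7926 + 0.22988754×0.2074 = 0.079107
  M+4: 0.22988754×0.7926 + 0.44426946×0.2074 = 0.274350
  M+6: 0.44426946×0.7926 + 0.28619118×0.2074 = 0.411484
  M+8: 0.28619118×0.7926 = 0.226835
Scale to base peak (0.411484) = 100: 2.00 : 19.22 : 66.67 : 100.00 : 55.13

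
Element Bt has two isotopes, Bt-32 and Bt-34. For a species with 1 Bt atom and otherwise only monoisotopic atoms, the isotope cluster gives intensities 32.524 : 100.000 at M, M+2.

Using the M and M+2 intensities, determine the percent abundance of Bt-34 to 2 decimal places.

If p is the fraction of Bt that is Bt-32, then I(M+2)/I(M) = [C(1,1)·p^0·(1−p)] / p^1 = 1·(1−p)/p = 100.000/32.524 = 3.0747
(1−p)/p = 3.0747/1 = 3.0747  ⇒  p = 1/(1 + 3.0747) = 0.2454
Bt-32: 24.54%, Bt-34: 75.46%.

75.46%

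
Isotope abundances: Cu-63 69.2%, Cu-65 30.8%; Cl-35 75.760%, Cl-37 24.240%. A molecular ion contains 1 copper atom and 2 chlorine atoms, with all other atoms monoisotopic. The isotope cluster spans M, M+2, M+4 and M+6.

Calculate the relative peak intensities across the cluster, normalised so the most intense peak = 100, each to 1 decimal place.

92.2 : 100.0 : 35.7 : 4.2

Copper pattern (n=1): 0.6920 : 0.3080
Chlorine pattern (n=2): 0.57395776 : 0.36728448 : 0.05875776
Convolve the two distributions (both contribute in 2-u steps):
  M: 0.6920×0.57395776 = 0.397179
  M+2: 0.6920×0.36728448 + 0.3080×0.57395776 = 0.430940
  M+4: 0.6920×0.05875776 + 0.3080×0.36728448 = 0.153784
  M+6: 0.3080×0.05875776 = 0.018097
Scale to base peak (0.430940) = 100: 92.2 : 100.0 : 35.7 : 4.2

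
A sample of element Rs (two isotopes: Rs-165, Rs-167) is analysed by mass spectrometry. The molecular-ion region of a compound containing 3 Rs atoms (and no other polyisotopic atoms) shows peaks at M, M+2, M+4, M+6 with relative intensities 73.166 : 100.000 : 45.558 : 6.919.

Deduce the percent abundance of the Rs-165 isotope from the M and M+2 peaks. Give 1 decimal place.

If p is the fraction of Rs that is Rs-165, then I(M+2)/I(M) = [C(3,1)·p^2·(1−p)] / p^3 = 3·(1−p)/p = 100.000/73.166 = 1.3668
(1−p)/p = 1.3668/3 = 0.4556  ⇒  p = 1/(1 + 0.4556) = 0.6870
Rs-165: 68.7%, Rs-167: 31.3%.

68.7%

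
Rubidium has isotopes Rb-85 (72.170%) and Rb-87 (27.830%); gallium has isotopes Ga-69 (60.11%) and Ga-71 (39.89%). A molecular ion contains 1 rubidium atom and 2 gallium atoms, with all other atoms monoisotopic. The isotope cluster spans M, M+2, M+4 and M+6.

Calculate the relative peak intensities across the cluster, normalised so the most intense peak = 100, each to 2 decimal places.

Rubidium pattern (n=1): 0.7217 : 0.2783
Gallium pattern (n=2): 0.36132121 : 0.47955758 : 0.15912121
Convolve the two distributions (both contribute in 2-u steps):
  M: 0.7217×0.36132121 = 0.260766
  M+2: 0.7217×0.47955758 + 0.2783×0.36132121 = 0.446652
  M+4: 0.7217×0.15912121 + 0.2783×0.47955758 = 0.248299
  M+6: 0.2783×0.15912121 = 0.044283
Scale to base peak (0.446652) = 100: 58.38 : 100.00 : 55.59 : 9.91

58.38 : 100.00 : 55.59 : 9.91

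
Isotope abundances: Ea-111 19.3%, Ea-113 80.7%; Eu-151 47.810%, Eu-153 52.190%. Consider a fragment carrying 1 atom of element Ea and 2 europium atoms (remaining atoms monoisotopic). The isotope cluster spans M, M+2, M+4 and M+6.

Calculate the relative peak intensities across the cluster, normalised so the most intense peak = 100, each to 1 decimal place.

Element Ea pattern (n=1): 0.1930 : 0.8070
Europium pattern (n=2): 0.22857961 : 0.49904078 : 0.27237961
Convolve the two distributions (both contribute in 2-u steps):
  M: 0.1930×0.22857961 = 0.044116
  M+2: 0.1930×0.49904078 + 0.8070×0.22857961 = 0.280779
  M+4: 0.1930×0.27237961 + 0.8070×0.49904078 = 0.455295
  M+6: 0.8070×0.27237961 = 0.219810
Scale to base peak (0.455295) = 100: 9.7 : 61.7 : 100.0 : 48.3

9.7 : 61.7 : 100.0 : 48.3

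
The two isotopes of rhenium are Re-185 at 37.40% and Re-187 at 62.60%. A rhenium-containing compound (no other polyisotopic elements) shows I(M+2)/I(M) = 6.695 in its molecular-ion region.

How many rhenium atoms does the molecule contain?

4

For n independent Re atoms, I(M+2)/I(M) = n · (abundance Re-187) / (abundance Re-185) = n · 0.6260/0.3740.
n = 6.695 × 0.3740/0.6260 = 4.00 ≈ 4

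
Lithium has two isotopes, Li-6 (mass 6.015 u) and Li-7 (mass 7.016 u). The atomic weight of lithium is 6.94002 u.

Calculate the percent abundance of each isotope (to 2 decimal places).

Let x be the fractional abundance of Li-6; then Li-7 has abundance 1 − x.
6.015·x + 7.016·(1 − x) = 6.94002
(6.015 − 7.016)·x = 6.94002 − 7.016
x = -0.07598 / -1.001 = 0.07590 → 7.59% Li-6, 92.41% Li-7.

Li-6: 7.59%, Li-7: 92.41%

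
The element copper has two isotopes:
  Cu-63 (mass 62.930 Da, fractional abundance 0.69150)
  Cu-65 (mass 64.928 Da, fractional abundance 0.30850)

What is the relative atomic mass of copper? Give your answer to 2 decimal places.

63.55 Da

Weight each isotope mass by its fractional abundance: 0.69150 × 62.930 + 0.30850 × 64.928
= 43.5161 + 20.0303 = 63.5464 Da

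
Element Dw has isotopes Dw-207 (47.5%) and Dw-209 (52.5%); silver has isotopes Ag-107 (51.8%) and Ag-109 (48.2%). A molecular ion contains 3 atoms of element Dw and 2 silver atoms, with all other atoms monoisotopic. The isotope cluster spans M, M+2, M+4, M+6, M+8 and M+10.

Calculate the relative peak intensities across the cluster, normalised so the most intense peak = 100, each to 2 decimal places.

Element Dw pattern (n=3): 0.10717187 : 0.35535938 : 0.39276562 : 0.14470313
Silver pattern (n=2): 0.268324 : 0.499352 : 0.232324
Convolve the two distributions (both contribute in 2-u steps):
  M: 0.10717187×0.268324 = 0.028757
  M+2: 0.10717187×0.499352 + 0.35535938×0.268324 = 0.148868
  M+4: 0.10717187×0.232324 + 0.35535938×0.499352 + 0.39276562×0.268324 = 0.307736
  M+6: 0.35535938×0.232324 + 0.39276562×0.499352 + 0.14470313×0.268324 = 0.317514
  M+8: 0.39276562×0.232324 + 0.14470313×0.499352 = 0.163507
  M+10: 0.14470313×0.232324 = 0.033618
Scale to base peak (0.317514) = 100: 9.06 : 46.89 : 96.92 : 100.00 : 51.50 : 10.59

9.06 : 46.89 : 96.92 : 100.00 : 51.50 : 10.59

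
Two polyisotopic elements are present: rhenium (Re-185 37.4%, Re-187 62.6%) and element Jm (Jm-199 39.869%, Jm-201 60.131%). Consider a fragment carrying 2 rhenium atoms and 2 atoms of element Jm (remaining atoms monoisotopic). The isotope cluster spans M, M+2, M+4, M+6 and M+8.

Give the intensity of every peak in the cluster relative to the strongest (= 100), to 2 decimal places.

Rhenium pattern (n=2): 0.139876 : 0.468248 : 0.391876
Element Jm pattern (n=2): 0.15895372 : 0.47947257 : 0.36157372
Convolve the two distributions (both contribute in 2-u steps):
  M: 0.139876×0.15895372 = 0.022234
  M+2: 0.139876×0.47947257 + 0.468248×0.15895372 = 0.141496
  M+4: 0.139876×0.36157372 + 0.468248×0.47947257 + 0.391876×0.15895372 = 0.337378
  M+6: 0.468248×0.36157372 + 0.391876×0.47947257 = 0.357200
  M+8: 0.391876×0.36157372 = 0.141692
Scale to base peak (0.357200) = 100: 6.22 : 39.61 : 94.45 : 100.00 : 39.67

6.22 : 39.61 : 94.45 : 100.00 : 39.67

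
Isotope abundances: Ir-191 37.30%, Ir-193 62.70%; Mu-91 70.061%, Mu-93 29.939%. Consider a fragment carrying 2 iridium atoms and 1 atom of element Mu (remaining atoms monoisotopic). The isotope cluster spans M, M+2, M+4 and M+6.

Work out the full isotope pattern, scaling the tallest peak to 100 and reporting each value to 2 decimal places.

Iridium pattern (n=2): 0.139129 : 0.467742 : 0.393129
Element Mu pattern (n=1): 0.70061 : 0.29939
Convolve the two distributions (both contribute in 2-u steps):
  M: 0.139129×0.70061 = 0.097475
  M+2: 0.139129×0.29939 + 0.467742×0.70061 = 0.369359
  M+4: 0.467742×0.29939 + 0.393129×0.70061 = 0.415467
  M+6: 0.393129×0.29939 = 0.117699
Scale to base peak (0.415467) = 100: 23.46 : 88.90 : 100.00 : 28.33

23.46 : 88.90 : 100.00 : 28.33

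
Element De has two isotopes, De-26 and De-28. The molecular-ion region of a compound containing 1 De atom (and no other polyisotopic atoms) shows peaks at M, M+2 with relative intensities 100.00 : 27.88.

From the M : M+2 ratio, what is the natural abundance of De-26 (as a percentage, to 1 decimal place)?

Write p for the De-26 fraction. I(M+2)/I(M) = [C(1,1)·p^0·(1−p)] / p^1 = 1·(1−p)/p = 27.88/100.00 = 0.2788
(1−p)/p = 0.2788/1 = 0.2788  ⇒  p = 1/(1 + 0.2788) = 0.7820
De-26: 78.2%, De-28: 21.8%.

78.2%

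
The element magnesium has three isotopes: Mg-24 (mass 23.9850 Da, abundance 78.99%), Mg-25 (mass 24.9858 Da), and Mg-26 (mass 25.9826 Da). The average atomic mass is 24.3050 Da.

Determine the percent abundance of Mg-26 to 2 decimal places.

The remaining 21.01% is split between Mg-25 (fraction x) and Mg-26 (fraction 0.2101 − x).
Substituting: 24.9858x + 25.9826(0.2101 − x) = 5.3592485
(24.9858 − 25.9826)x = -0.09969576  ⇒  x = 0.10002, y = 0.11008
Mg-25: 10.00%, Mg-26: 11.01%.

11.01%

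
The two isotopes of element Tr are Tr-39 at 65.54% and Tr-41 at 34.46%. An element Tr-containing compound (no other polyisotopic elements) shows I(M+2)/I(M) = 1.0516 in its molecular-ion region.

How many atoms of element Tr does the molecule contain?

2

With n Tr atoms, P(M+2)/P(M) = C(n,1)·p^(n−1)q / p^n = n·q/p = n · 0.3446/0.6554.
n = 1.0516 × 0.6554/0.3446 = 2.00 ≈ 2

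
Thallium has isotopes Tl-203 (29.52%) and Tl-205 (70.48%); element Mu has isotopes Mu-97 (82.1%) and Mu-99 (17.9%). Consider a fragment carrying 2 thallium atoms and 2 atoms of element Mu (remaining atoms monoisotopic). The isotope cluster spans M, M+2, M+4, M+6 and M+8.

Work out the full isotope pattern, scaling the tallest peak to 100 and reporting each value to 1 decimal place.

Thallium pattern (n=2): 0.08714304 : 0.41611392 : 0.49674304
Element Mu pattern (n=2): 0.674041 : 0.293918 : 0.032041
Convolve the two distributions (both contribute in 2-u steps):
  M: 0.08714304×0.674041 = 0.058738
  M+2: 0.08714304×0.293918 + 0.41611392×0.674041 = 0.306091
  M+4: 0.08714304×0.032041 + 0.41611392×0.293918 + 0.49674304×0.674041 = 0.459921
  M+6: 0.41611392×0.032041 + 0.49674304×0.293918 = 0.159334
  M+8: 0.49674304×0.032041 = 0.015916
Scale to base peak (0.459921) = 100: 12.8 : 66.6 : 100.0 : 34.6 : 3.5

12.8 : 66.6 : 100.0 : 34.6 : 3.5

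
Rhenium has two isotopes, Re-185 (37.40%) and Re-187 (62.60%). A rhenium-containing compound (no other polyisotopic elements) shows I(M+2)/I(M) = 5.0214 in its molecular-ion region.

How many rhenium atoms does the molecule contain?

3

The M+2/M ratio from n Re atoms is n · q/p = n · 0.6260/0.3740.
n = 5.0214 × 0.3740/0.6260 = 3.00 ≈ 3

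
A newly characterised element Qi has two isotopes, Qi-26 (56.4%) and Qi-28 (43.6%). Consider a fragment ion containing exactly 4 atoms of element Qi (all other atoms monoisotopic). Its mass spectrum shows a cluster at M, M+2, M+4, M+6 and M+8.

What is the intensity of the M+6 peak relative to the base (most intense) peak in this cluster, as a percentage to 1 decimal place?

Binomial terms of (0.564 + 0.436)^4: M 0.1012, M+2 0.3129, M+4 0.3628, M+6 0.1870, M+8 0.0361 → M+4 is the base peak.
P(M+4) = C(4,2) × 0.564^2 × 0.436^2 = 6 × 0.318096 × 0.190096 = 0.362813 (base)
P(M+6) = C(4,3) × 0.564^1 × 0.436^3 = 4 × 0.5640 × 0.08288186 = 0.186981
Relative intensity = 0.186981 / 0.362813 × 100 = 51.5

51.5%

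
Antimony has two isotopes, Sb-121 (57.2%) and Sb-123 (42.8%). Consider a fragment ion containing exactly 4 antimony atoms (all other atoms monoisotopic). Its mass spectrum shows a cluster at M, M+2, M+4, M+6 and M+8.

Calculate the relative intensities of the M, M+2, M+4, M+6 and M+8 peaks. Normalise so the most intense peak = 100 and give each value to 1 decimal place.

Each Sb atom is independently Sb-121 (p = 0.572) or Sb-123 (q = 0.428); the cluster is the binomial expansion (p + q)^4.
P(M) = 0.572^4 = 0.107049
P(M+2) = 4 × 0.572^3 × 0.428^1 = 0.320400
P(M+4) = 6 × 0.572^2 × 0.428^2 = 0.359609
P(M+6) = 4 × 0.572^1 × 0.428^3 = 0.179385
P(M+8) = 0.428^4 = 0.033556
The M+4 peak is largest (0.359609); scaling to 100 gives 29.8 : 89.1 : 100.0 : 49.9 : 9.3.

29.8 : 89.1 : 100.0 : 49.9 : 9.3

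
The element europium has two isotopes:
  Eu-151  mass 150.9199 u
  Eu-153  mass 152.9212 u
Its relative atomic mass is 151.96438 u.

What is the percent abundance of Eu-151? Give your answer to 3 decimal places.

47.810%

With x = fraction of Eu-151 (so Eu-153 is 1 − x):
150.9199·x + 152.9212·(1 − x) = 151.96438
(150.9199 − 152.9212)·x = 151.96438 − 152.9212
x = -0.95682 / -2.0013 = 0.47810 → 47.810% Eu-151, 52.190% Eu-153.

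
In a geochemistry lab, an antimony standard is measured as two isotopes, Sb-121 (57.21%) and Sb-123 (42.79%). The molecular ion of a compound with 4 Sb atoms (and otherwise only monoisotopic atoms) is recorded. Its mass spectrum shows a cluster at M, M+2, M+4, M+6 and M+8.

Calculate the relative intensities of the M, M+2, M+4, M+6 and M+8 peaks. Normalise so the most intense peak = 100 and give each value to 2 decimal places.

The 4 Sb atoms are independent, so intensities follow the terms of (0.5721 + 0.4279)^4.
P(M) = 0.5721^4 = 0.107124
P(M+2) = 4 × 0.5721^3 × 0.4279^1 = 0.320493
P(M+4) = 6 × 0.5721^2 × 0.4279^2 = 0.359567
P(M+6) = 4 × 0.5721^1 × 0.4279^3 = 0.179291
P(M+8) = 0.4279^4 = 0.033525
The M+4 peak is largest (0.359567); scaling to 100 gives 29.79 : 89.13 : 100.00 : 49.86 : 9.32.

29.79 : 89.13 : 100.00 : 49.86 : 9.32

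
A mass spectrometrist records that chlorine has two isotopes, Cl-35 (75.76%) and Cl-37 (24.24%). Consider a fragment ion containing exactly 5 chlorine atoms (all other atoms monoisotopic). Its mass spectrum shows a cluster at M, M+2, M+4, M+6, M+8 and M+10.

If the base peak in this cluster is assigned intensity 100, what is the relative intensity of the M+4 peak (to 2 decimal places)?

63.99

(0.7576 + 0.2424)^5 gives M 0.2496, M+2 0.3993, M+4 0.2555, M+6 0.0817, M+8 0.0131, M+10 0.0008; the largest is M+2.
P(M+2) = C(5,1) × 0.7576^4 × 0.2424^1 = 5 × 0.32942751 × 0.2424 = 0.399266 (base)
P(M+4) = C(5,2) × 0.7576^3 × 0.2424^2 = 10 × 0.4348304 × 0.05875776 = 0.255497
Relative intensity = 0.255497 / 0.399266 × 100 = 63.99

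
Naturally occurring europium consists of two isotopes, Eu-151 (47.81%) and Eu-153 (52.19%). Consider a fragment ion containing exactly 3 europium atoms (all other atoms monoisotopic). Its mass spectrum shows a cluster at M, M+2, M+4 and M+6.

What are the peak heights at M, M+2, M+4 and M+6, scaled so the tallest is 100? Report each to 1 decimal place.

28.0 : 91.6 : 100.0 : 36.4

The 3 Eu atoms are independent, so intensities follow the terms of (0.4781 + 0.5219)^3.
P(M) = 0.4781^3 = 0.109284
P(M+2) = 3 × 0.4781^2 × 0.5219^1 = 0.357887
P(M+4) = 3 × 0.4781^1 × 0.5219^2 = 0.390674
P(M+6) = 0.5219^3 = 0.142155
The M+4 peak is largest (0.390674); scaling to 100 gives 28.0 : 91.6 : 100.0 : 36.4.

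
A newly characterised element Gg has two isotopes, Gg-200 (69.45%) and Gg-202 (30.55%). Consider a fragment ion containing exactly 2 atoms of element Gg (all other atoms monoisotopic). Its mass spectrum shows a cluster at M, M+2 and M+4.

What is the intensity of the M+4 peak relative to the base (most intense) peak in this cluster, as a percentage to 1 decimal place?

19.3%

Term probabilities: M 0.4823, M+2 0.4243, M+4 0.0933. Base peak = M.
P(M) = C(2,0) × 0.6945^2 × 0.3055^0 = 1 × 0.48233025 × 1.0000 = 0.482330 (base)
P(M+4) = C(2,2) × 0.6945^0 × 0.3055^2 = 1 × 1.0000 × 0.09333025 = 0.093330
Relative intensity = 0.093330 / 0.482330 × 100 = 19.3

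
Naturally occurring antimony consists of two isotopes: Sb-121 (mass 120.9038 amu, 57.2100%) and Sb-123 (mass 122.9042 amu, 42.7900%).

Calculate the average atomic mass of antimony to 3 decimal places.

121.760 amu

Ar = Σ fᵢ·mᵢ = 0.572100 × 120.9038 + 0.427900 × 122.9042
= 69.16906 + 52.59071 = 121.75977 amu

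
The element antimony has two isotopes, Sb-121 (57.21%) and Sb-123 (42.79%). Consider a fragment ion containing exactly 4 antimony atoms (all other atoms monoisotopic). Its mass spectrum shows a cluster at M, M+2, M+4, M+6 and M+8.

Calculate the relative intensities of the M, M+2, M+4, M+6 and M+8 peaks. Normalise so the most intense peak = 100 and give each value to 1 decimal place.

Expanding (0.5721 + 0.4279)^4:
P(M) = 0.5721^4 = 0.107124
P(M+2) = 4 × 0.5721^3 × 0.4279^1 = 0.320493
P(M+4) = 6 × 0.5721^2 × 0.4279^2 = 0.359567
P(M+6) = 4 × 0.5721^1 × 0.4279^3 = 0.179291
P(M+8) = 0.4279^4 = 0.033525
The M+4 peak is largest (0.359567); scaling to 100 gives 29.8 : 89.1 : 100.0 : 49.9 : 9.3.

29.8 : 89.1 : 100.0 : 49.9 : 9.3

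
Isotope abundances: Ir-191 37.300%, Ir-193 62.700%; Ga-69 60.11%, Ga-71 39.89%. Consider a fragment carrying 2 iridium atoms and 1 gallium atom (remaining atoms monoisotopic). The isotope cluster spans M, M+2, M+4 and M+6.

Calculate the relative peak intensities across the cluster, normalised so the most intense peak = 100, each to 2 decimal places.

Iridium pattern (n=2): 0.139129 : 0.467742 : 0.393129
Gallium pattern (n=1): 0.6011 : 0.3989
Convolve the two distributions (both contribute in 2-u steps):
  M: 0.139129×0.6011 = 0.083630
  M+2: 0.139129×0.3989 + 0.467742×0.6011 = 0.336658
  M+4: 0.467742×0.3989 + 0.393129×0.6011 = 0.422892
  M+6: 0.393129×0.3989 = 0.156819
Scale to base peak (0.422892) = 100: 19.78 : 79.61 : 100.00 : 37.08

19.78 : 79.61 : 100.00 : 37.08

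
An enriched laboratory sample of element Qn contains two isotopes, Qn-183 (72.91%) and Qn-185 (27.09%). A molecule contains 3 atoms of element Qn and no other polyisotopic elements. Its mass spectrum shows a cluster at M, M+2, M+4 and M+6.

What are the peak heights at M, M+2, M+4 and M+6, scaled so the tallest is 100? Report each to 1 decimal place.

Each Qn atom is independently Qn-183 (p = 0.7291) or Qn-185 (q = 0.2709); the cluster is the binomial expansion (p + q)^3.
P(M) = 0.7291^3 = 0.387580
P(M+2) = 3 × 0.7291^2 × 0.2709^1 = 0.432021
P(M+4) = 3 × 0.7291^1 × 0.2709^2 = 0.160519
P(M+6) = 0.2709^3 = 0.019880
The M+2 peak is largest (0.432021); scaling to 100 gives 89.7 : 100.0 : 37.2 : 4.6.

89.7 : 100.0 : 37.2 : 4.6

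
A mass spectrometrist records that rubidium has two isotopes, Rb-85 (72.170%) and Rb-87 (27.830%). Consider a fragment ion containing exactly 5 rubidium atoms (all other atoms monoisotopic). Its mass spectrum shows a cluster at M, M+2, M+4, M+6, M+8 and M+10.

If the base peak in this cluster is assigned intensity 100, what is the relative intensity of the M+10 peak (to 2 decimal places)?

0.44

Binomial terms of (0.72170 + 0.27830)^5: M 0.1958, M+2 0.3775, M+4 0.2911, M+6 0.1123, M+8 0.0216, M+10 0.0017 → M+2 is the base peak.
P(M+2) = C(5,1) × 0.72170^4 × 0.27830^1 = 5 × 0.27128565 × 0.2783 = 0.377494 (base)
P(M+10) = C(5,5) × 0.72170^0 × 0.27830^5 = 1 × 1.0000 × 0.00166942 = 0.001669
Relative intensity = 0.001669 / 0.377494 × 100 = 0.44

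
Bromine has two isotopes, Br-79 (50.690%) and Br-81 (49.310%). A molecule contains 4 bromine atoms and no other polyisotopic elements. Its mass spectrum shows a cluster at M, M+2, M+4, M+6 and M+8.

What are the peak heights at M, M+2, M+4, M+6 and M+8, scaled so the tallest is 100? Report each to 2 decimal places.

17.61 : 68.53 : 100.00 : 64.85 : 15.77

Expanding (0.50690 + 0.49310)^4:
P(M) = 0.50690^4 = 0.066022
P(M+2) = 4 × 0.50690^3 × 0.49310^1 = 0.256899
P(M+4) = 6 × 0.50690^2 × 0.49310^2 = 0.374857
P(M+6) = 4 × 0.50690^1 × 0.49310^3 = 0.243101
P(M+8) = 0.49310^4 = 0.059121
The M+4 peak is largest (0.374857); scaling to 100 gives 17.61 : 68.53 : 100.00 : 64.85 : 15.77.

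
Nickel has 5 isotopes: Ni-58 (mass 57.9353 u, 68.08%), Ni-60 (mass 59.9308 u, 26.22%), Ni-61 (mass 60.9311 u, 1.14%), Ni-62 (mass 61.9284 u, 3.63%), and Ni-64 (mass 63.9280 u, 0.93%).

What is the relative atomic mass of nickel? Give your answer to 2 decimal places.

Average mass = Σ (abundance × isotope mass) = 0.6808 × 57.9353 + 0.2622 × 59.9308 + 0.0114 × 60.9311 + 0.0363 × 61.9284 + 0.0093 × 63.9280
= 39.44235 + 15.71386 + 0.69461 + 2.24800 + 0.59453 = 58.69335 u

58.69 u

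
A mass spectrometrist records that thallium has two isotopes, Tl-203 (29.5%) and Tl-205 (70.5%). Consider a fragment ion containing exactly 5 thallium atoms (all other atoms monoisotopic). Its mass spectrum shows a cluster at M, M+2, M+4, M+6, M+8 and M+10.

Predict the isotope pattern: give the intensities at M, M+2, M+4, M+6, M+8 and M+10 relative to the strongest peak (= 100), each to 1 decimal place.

0.6 : 7.3 : 35.0 : 83.7 : 100.0 : 47.8

Expanding (0.295 + 0.705)^5:
P(M) = 0.295^5 = 0.002234
P(M+2) = 5 × 0.295^4 × 0.705^1 = 0.026696
P(M+4) = 10 × 0.295^3 × 0.705^2 = 0.127598
P(M+6) = 10 × 0.295^2 × 0.705^3 = 0.304938
P(M+8) = 5 × 0.295^1 × 0.705^4 = 0.364375
P(M+10) = 0.705^5 = 0.174159
The M+8 peak is largest (0.364375); scaling to 100 gives 0.6 : 7.3 : 35.0 : 83.7 : 100.0 : 47.8.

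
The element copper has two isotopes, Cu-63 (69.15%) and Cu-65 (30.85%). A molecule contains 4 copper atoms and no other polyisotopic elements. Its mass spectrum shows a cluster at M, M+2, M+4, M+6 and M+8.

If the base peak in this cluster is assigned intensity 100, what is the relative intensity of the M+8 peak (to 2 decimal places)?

2.22

(0.6915 + 0.3085)^4 gives M 0.2286, M+2 0.4080, M+4 0.2731, M+6 0.0812, M+8 0.0091; the largest is M+2.
P(M+2) = C(4,1) × 0.6915^3 × 0.3085^1 = 4 × 0.33065611 × 0.3085 = 0.408030 (base)
P(M+8) = C(4,4) × 0.6915^0 × 0.3085^4 = 1 × 1.0000 × 0.00905776 = 0.009058
Relative intensity = 0.009058 / 0.408030 × 100 = 2.22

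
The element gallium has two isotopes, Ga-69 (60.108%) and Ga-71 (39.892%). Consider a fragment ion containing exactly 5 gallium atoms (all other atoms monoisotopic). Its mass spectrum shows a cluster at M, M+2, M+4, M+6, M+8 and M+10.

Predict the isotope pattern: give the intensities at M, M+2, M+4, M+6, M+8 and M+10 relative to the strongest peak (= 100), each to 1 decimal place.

Each Ga atom is independently Ga-69 (p = 0.60108) or Ga-71 (q = 0.39892); the cluster is the binomial expansion (p + q)^5.
P(M) = 0.60108^5 = 0.078462
P(M+2) = 5 × 0.60108^4 × 0.39892^1 = 0.260366
P(M+4) = 10 × 0.60108^3 × 0.39892^2 = 0.345596
P(M+6) = 10 × 0.60108^2 × 0.39892^3 = 0.229362
P(M+8) = 5 × 0.60108^1 × 0.39892^4 = 0.076111
P(M+10) = 0.39892^5 = 0.010103
The M+4 peak is largest (0.345596); scaling to 100 gives 22.7 : 75.3 : 100.0 : 66.4 : 22.0 : 2.9.

22.7 : 75.3 : 100.0 : 66.4 : 22.0 : 2.9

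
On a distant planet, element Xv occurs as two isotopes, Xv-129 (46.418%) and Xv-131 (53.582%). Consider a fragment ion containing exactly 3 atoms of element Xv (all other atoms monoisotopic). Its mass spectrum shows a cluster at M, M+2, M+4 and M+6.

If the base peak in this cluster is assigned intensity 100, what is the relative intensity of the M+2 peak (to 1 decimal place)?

86.6

Term probabilities: M 0.1000, M+2 0.3463, M+4 0.3998, M+6 0.1538. Base peak = M+4.
P(M+4) = C(3,2) × 0.46418^1 × 0.53582^2 = 3 × 0.46418 × 0.28710307 = 0.399803 (base)
P(M+2) = C(3,1) × 0.46418^2 × 0.53582^1 = 3 × 0.21546307 × 0.53582 = 0.346348
Relative intensity = 0.346348 / 0.399803 × 100 = 86.6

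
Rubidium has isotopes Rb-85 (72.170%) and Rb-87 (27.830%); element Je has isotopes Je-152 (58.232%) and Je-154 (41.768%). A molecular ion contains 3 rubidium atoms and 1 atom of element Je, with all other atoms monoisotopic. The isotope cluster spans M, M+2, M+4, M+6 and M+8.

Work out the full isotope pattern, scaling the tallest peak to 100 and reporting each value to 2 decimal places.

Rubidium pattern (n=3): 0.37589809 : 0.43485841 : 0.16768892 : 0.02155458
Element Je pattern (n=1): 0.58232 : 0.41768
Convolve the two distributions (both contribute in 2-u steps):
  M: 0.37589809×0.58232 = 0.218893
  M+2: 0.37589809×0.41768 + 0.43485841×0.58232 = 0.410232
  M+4: 0.43485841×0.41768 + 0.16768892×0.58232 = 0.279280
  M+6: 0.16768892×0.41768 + 0.02155458×0.58232 = 0.082592
  M+8: 0.02155458×0.41768 = 0.009003
Scale to base peak (0.410232) = 100: 53.36 : 100.00 : 68.08 : 20.13 : 2.19

53.36 : 100.00 : 68.08 : 20.13 : 2.19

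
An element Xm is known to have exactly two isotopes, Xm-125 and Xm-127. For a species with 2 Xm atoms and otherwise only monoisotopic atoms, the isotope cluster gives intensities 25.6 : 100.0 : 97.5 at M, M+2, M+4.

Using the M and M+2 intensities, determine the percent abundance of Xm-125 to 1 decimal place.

33.9%

Let p = fractional abundance of Xm-125. I(M+2)/I(M) = [C(2,1)·p^1·(1−p)] / p^2 = 2·(1−p)/p = 100.0/25.6 = 3.9062
(1−p)/p = 3.9062/2 = 1.9531  ⇒  p = 1/(1 + 1.9531) = 0.3386
Xm-125: 33.9%, Xm-127: 66.1%.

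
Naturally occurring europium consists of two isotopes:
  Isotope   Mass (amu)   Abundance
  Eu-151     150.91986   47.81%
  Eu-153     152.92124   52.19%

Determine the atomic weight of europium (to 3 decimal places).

151.964 amu

Ar = Σ fᵢ·mᵢ = 0.4781 × 150.91986 + 0.5219 × 152.92124
= 72.154785 + 79.809595 = 151.964380 amu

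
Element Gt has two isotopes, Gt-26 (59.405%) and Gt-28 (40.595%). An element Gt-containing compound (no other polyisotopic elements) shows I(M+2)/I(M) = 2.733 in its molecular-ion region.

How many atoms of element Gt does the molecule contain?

4

For n independent Gt atoms, I(M+2)/I(M) = n · (abundance Gt-28) / (abundance Gt-26) = n · 0.40595/0.59405.
n = 2.733 × 0.59405/0.40595 = 4.00 ≈ 4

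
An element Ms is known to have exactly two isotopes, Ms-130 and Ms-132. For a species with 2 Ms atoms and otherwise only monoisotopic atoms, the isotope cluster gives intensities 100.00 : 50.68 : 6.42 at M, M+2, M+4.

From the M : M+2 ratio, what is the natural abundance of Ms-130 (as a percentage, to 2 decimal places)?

79.78%

If p is the fraction of Ms that is Ms-130, then I(M+2)/I(M) = [C(2,1)·p^1·(1−p)] / p^2 = 2·(1−p)/p = 50.68/100.00 = 0.5068
(1−p)/p = 0.5068/2 = 0.2534  ⇒  p = 1/(1 + 0.2534) = 0.7978
Ms-130: 79.78%, Ms-132: 20.22%.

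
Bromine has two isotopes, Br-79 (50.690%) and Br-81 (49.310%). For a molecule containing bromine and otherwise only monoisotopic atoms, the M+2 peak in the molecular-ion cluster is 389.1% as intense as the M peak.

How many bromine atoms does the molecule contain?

4

The M+2/M ratio from n Br atoms is n · q/p = n · 0.49310/0.50690.
n = 3.891 × 0.50690/0.49310 = 4.00 ≈ 4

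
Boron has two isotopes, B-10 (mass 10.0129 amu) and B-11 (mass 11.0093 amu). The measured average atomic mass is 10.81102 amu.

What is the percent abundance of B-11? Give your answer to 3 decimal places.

With x = fraction of B-10 (so B-11 is 1 − x):
10.0129·x + 11.0093·(1 − x) = 10.81102
(10.0129 − 11.0093)·x = 10.81102 − 11.0093
x = -0.19828 / -0.9964 = 0.19900 → 19.900% B-10, 80.100% B-11.

80.100%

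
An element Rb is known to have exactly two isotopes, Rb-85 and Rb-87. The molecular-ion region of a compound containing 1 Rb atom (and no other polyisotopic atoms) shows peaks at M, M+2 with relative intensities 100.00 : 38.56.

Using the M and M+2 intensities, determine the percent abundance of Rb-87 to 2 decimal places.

Let p = fractional abundance of Rb-85. I(M+2)/I(M) = [C(1,1)·p^0·(1−p)] / p^1 = 1·(1−p)/p = 38.56/100.00 = 0.3856
(1−p)/p = 0.3856/1 = 0.3856  ⇒  p = 1/(1 + 0.3856) = 0.7217
Rb-85: 72.17%, Rb-87: 27.83%.

27.83%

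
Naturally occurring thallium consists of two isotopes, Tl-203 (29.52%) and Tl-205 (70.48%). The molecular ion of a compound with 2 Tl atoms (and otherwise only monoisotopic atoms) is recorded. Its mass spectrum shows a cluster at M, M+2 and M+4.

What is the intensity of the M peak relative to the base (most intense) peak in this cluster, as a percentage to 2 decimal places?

17.54%

Binomial terms of (0.2952 + 0.7048)^2: M 0.0871, M+2 0.4161, M+4 0.4967 → M+4 is the base peak.
P(M+4) = C(2,2) × 0.2952^0 × 0.7048^2 = 1 × 1.0000 × 0.49674304 = 0.496743 (base)
P(M) = C(2,0) × 0.2952^2 × 0.7048^0 = 1 × 0.08714304 × 1.0000 = 0.087143
Relative intensity = 0.087143 / 0.496743 × 100 = 17.54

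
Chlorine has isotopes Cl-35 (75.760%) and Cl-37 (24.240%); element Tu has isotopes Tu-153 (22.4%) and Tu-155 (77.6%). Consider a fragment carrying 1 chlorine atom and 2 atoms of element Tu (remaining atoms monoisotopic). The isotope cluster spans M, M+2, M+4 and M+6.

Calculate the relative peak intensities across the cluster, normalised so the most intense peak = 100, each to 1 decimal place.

Chlorine pattern (n=1): 0.7576 : 0.2424
Element Tu pattern (n=2): 0.050176 : 0.347648 : 0.602176
Convolve the two distributions (both contribute in 2-u steps):
  M: 0.7576×0.050176 = 0.038013
  M+2: 0.7576×0.347648 + 0.2424×0.050176 = 0.275541
  M+4: 0.7576×0.602176 + 0.2424×0.347648 = 0.540478
  M+6: 0.2424×0.602176 = 0.145967
Scale to base peak (0.540478) = 100: 7.0 : 51.0 : 100.0 : 27.0

7.0 : 51.0 : 100.0 : 27.0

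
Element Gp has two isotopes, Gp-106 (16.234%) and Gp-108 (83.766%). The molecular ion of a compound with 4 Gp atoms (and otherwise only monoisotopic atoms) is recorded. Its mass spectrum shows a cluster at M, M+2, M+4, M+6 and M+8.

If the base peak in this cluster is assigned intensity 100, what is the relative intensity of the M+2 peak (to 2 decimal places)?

2.91

Term probabilities: M 0.0007, M+2 0.0143, M+4 0.1110, M+6 0.3817, M+8 0.4923. Base peak = M+8.
P(M+8) = C(4,4) × 0.16234^0 × 0.83766^4 = 1 × 1.0000 × 0.49234679 = 0.492347 (base)
P(M+2) = C(4,1) × 0.16234^3 × 0.83766^1 = 4 × 0.00427835 × 0.83766 = 0.014335
Relative intensity = 0.014335 / 0.492347 × 100 = 2.91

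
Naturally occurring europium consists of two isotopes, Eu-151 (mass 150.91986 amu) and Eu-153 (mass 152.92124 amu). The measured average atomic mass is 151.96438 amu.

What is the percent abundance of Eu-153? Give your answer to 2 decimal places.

With x = fraction of Eu-151 (so Eu-153 is 1 − x):
150.91986·x + 152.92124·(1 − x) = 151.96438
(150.91986 − 152.92124)·x = 151.96438 − 152.92124
x = -0.95686 / -2.00138 = 0.47810 → 47.81% Eu-151, 52.19% Eu-153.

52.19%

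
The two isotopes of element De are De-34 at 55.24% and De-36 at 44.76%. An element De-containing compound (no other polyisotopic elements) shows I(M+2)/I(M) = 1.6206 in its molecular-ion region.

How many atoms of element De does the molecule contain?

For n independent De atoms, I(M+2)/I(M) = n · (abundance De-36) / (abundance De-34) = n · 0.4476/0.5524.
n = 1.6206 × 0.5524/0.4476 = 2.00 ≈ 2

2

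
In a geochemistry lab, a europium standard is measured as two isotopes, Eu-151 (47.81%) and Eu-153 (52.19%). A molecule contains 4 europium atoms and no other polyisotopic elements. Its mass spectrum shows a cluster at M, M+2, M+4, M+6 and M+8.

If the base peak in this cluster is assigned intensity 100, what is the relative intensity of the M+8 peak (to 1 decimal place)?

19.9

Binomial terms of (0.4781 + 0.5219)^4: M 0.0522, M+2 0.2281, M+4 0.3736, M+6 0.2719, M+8 0.0742 → M+4 is the base peak.
P(M+4) = C(4,2) × 0.4781^2 × 0.5219^2 = 6 × 0.22857961 × 0.27237961 = 0.373563 (base)
P(M+8) = C(4,4) × 0.4781^0 × 0.5219^4 = 1 × 1.0000 × 0.07419065 = 0.074191
Relative intensity = 0.074191 / 0.373563 × 100 = 19.9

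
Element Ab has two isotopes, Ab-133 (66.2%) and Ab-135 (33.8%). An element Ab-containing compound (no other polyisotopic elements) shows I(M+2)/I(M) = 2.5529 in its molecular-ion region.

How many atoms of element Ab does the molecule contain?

5

For n independent Ab atoms, I(M+2)/I(M) = n · (abundance Ab-135) / (abundance Ab-133) = n · 0.338/0.662.
n = 2.5529 × 0.662/0.338 = 5.00 ≈ 5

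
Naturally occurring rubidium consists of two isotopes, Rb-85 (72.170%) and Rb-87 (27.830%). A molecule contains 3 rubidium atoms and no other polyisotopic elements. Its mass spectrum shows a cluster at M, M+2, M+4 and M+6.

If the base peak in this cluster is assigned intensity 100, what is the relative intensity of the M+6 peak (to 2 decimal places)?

4.96

Binomial terms of (0.72170 + 0.27830)^3: M 0.3759, M+2 0.4349, M+4 0.1677, M+6 0.0216 → M+2 is the base peak.
P(M+2) = C(3,1) × 0.72170^2 × 0.27830^1 = 3 × 0.52085089 × 0.2783 = 0.434858 (base)
P(M+6) = C(3,3) × 0.72170^0 × 0.27830^3 = 1 × 1.0000 × 0.02155458 = 0.021555
Relative intensity = 0.021555 / 0.434858 × 100 = 4.96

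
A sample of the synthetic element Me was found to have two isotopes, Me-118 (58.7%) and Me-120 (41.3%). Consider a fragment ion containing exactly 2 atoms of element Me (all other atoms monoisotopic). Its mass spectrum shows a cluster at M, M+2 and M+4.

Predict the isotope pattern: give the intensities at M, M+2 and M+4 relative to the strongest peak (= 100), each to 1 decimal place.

Each Me atom is independently Me-118 (p = 0.587) or Me-120 (q = 0.413); the cluster is the binomial expansion (p + q)^2.
P(M) = 0.587^2 = 0.344569
P(M+2) = 2 × 0.587^1 × 0.413^1 = 0.484862
P(M+4) = 0.413^2 = 0.170569
The M+2 peak is largest (0.484862); scaling to 100 gives 71.1 : 100.0 : 35.2.

71.1 : 100.0 : 35.2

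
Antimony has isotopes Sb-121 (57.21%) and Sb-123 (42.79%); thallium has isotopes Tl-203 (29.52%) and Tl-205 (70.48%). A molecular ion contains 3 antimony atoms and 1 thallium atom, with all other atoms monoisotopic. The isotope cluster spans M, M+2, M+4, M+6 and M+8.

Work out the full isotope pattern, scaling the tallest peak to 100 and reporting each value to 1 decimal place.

Antimony pattern (n=3): 0.18724742 : 0.42015297 : 0.3142518 : 0.07834781
Thallium pattern (n=1): 0.2952 : 0.7048
Convolve the two distributions (both contribute in 2-u steps):
  M: 0.18724742×0.2952 = 0.055275
  M+2: 0.18724742×0.7048 + 0.42015297×0.2952 = 0.256001
  M+4: 0.42015297×0.7048 + 0.3142518×0.2952 = 0.388891
  M+6: 0.3142518×0.7048 + 0.07834781×0.2952 = 0.244613
  M+8: 0.07834781×0.7048 = 0.055220
Scale to base peak (0.388891) = 100: 14.2 : 65.8 : 100.0 : 62.9 : 14.2

14.2 : 65.8 : 100.0 : 62.9 : 14.2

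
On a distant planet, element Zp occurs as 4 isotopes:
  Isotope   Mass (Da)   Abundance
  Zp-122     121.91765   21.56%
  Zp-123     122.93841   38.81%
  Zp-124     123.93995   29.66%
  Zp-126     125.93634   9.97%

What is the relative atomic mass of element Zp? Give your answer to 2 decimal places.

Ar = Σ fᵢ·mᵢ = 0.2156 × 121.91765 + 0.3881 × 122.93841 + 0.2966 × 123.93995 + 0.0997 × 125.93634
= 26.285445 + 47.712397 + 36.760589 + 12.555853 = 123.314284 Da

123.31 Da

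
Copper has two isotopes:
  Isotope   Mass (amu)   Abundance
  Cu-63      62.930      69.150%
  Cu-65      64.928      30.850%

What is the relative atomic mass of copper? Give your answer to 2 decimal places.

Weight each isotope mass by its fractional abundance: 0.69150 × 62.930 + 0.30850 × 64.928
= 43.5161 + 20.0303 = 63.5464 amu

63.55 amu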